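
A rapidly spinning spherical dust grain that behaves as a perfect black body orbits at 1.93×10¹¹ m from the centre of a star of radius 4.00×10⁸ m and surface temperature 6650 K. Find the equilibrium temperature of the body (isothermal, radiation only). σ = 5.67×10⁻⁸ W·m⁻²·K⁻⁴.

The star's surface emits σT_*⁴; at distance d the flux is S = σT_*⁴(R_*/d)².
S = 5.67×10⁻⁸·(6650)⁴·(4.00×10⁸/1.93×10¹¹)² = 476.3 W/m².
For an isothermal sphere T⁴ = (1−a)S/(4σ) = 2.100×10⁹ K⁴.

T ≈ 214 K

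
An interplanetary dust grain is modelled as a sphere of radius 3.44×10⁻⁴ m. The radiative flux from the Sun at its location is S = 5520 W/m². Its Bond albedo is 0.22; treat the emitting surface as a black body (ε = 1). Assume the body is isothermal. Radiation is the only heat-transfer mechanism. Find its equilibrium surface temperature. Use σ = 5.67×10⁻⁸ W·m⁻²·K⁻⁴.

T ≈ 371 K

At equilibrium, absorbed power = emitted power.
Absorbing cross-section = πr² = 3.718×10⁻⁷ m²; emitting surface = 4πr² = 1.487×10⁻⁶ m² (ratio 4).
(1−a)S·A_cross = εσ·A_surf·T⁴  ⇒  T⁴ = (1−a)S/(4σ).
T⁴ = 0.780·5520/(4·5.67×10⁻⁸) = 1.898×10¹⁰ K⁴.
T = (1.898×10¹⁰)^(1/4).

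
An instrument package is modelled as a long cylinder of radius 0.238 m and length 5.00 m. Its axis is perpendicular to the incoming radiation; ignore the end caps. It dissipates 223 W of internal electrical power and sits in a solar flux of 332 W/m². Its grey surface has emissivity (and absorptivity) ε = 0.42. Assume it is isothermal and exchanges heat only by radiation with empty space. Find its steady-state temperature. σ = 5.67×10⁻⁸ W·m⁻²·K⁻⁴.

T ≈ 236 K

At steady state, absorbed solar power + internal power = radiated power.
Absorbed: α·S·A_cross = 0.42·332·2.380 = 331.9 W (cross-section 2rL).
Total input = 331.9 + 223 = 554.9 W.
Radiated: εσ·A_surf·T⁴ with A_surf = 2πrL = 7.477 m².
T⁴ = 554.9/(0.42·5.67×10⁻⁸·7.477) = 3.116×10⁹ K⁴.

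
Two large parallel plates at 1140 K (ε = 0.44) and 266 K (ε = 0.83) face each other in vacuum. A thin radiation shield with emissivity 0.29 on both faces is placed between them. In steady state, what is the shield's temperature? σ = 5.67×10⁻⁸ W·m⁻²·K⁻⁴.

In steady state the net flux on the hot side equals that on the cold side.
σ(T₁⁴−T_s⁴)/D₁ = σ(T_s⁴−T₂⁴)/D₂, with D₁ = 1/ε₁+1/ε_s−1 = 4.721, D₂ = 1/ε_s+1/ε₂−1 = 3.653.
Solve for T_s⁴: T_s⁴ = (D₂·T₁⁴ + D₁·T₂⁴)/(D₁+D₂) = 7.396×10¹¹ K⁴.

T_s ≈ 927 K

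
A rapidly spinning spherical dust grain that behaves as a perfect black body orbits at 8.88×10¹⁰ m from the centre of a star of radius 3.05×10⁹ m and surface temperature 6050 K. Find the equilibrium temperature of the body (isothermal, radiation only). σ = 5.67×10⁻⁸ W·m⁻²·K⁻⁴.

The star's surface emits σT_*⁴; at distance d the flux is S = σT_*⁴(R_*/d)².
S = 5.67×10⁻⁸·(6050)⁴·(3.05×10⁹/8.88×10¹⁰)² = 89610 W/m².
For an isothermal sphere T⁴ = (1−a)S/(4σ) = 3.951×10¹¹ K⁴.

T ≈ 793 K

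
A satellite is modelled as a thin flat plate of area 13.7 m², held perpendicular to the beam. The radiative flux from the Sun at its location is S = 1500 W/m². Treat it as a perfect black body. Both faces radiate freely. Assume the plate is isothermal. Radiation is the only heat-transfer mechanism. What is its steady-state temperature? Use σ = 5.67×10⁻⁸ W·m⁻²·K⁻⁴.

At equilibrium, absorbed power = emitted power.
Absorbing cross-section = A = 13.70 m²; emitting surface = 2A = 27.40 m² (ratio 2).
S·A_cross = εσ·A_surf·T⁴  ⇒  T⁴ = S/(2σ).
T⁴ = 1.00·1500/(2·5.67×10⁻⁸) = 1.323×10¹⁰ K⁴.
T = (1.323×10¹⁰)^(1/4).

T ≈ 339 K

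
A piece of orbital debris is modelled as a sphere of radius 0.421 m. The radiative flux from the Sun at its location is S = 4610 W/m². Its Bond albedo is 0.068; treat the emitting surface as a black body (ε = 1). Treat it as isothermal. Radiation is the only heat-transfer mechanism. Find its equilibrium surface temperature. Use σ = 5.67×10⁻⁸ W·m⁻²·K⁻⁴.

T ≈ 371 K

At equilibrium, absorbed power = emitted power.
Absorbing cross-section = πr² = 0.5568 m²; emitting surface = 4πr² = 2.227 m² (ratio 4).
(1−a)S·A_cross = εσ·A_surf·T⁴  ⇒  T⁴ = (1−a)S/(4σ).
T⁴ = 0.932·4610/(4·5.67×10⁻⁸) = 1.894×10¹⁰ K⁴.
T = (1.894×10¹⁰)^(1/4).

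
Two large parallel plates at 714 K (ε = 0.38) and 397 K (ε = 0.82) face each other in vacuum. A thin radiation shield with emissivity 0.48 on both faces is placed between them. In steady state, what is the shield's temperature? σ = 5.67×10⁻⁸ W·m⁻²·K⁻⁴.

T_s ≈ 582 K

In steady state the net flux on the hot side equals that on the cold side.
σ(T₁⁴−T_s⁴)/D₁ = σ(T_s⁴−T₂⁴)/D₂, with D₁ = 1/ε₁+1/ε_s−1 = 3.715, D₂ = 1/ε_s+1/ε₂−1 = 2.303.
Solve for T_s⁴: T_s⁴ = (D₂·T₁⁴ + D₁·T₂⁴)/(D₁+D₂) = 1.148×10¹¹ K⁴.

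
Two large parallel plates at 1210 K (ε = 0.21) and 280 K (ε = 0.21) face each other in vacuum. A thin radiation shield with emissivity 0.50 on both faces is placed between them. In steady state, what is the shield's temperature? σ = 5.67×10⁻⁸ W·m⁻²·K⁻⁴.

In steady state the net flux on the hot side equals that on the cold side.
σ(T₁⁴−T_s⁴)/D₁ = σ(T_s⁴−T₂⁴)/D₂, with D₁ = 1/ε₁+1/ε_s−1 = 5.762, D₂ = 1/ε_s+1/ε₂−1 = 5.762.
Solve for T_s⁴: T_s⁴ = (D₂·T₁⁴ + D₁·T₂⁴)/(D₁+D₂) = 1.075×10¹² K⁴.

T_s ≈ 1020 K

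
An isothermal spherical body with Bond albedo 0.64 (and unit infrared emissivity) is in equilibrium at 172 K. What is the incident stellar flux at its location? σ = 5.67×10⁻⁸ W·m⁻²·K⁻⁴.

(1−a)S·πr² = σ·4πr²·T⁴ ⇒ S = 4σT⁴/(1−a).
S = 4·5.67×10⁻⁸·8.752×10⁸/0.360.

S ≈ 551 W/m²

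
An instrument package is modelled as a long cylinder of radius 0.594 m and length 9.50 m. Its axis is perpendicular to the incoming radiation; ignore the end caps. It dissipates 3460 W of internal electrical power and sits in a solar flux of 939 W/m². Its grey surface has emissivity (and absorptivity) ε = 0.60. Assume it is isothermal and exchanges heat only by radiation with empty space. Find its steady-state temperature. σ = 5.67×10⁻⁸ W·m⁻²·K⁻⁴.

T ≈ 300 K

At steady state, absorbed solar power + internal power = radiated power.
Absorbed: α·S·A_cross = 0.60·939·11.29 = 6359 W (cross-section 2rL).
Total input = 6359 + 3460 = 9819 W.
Radiated: εσ·A_surf·T⁴ with A_surf = 2πrL = 35.46 m².
T⁴ = 9819/(0.60·5.67×10⁻⁸·35.46) = 8.140×10⁹ K⁴.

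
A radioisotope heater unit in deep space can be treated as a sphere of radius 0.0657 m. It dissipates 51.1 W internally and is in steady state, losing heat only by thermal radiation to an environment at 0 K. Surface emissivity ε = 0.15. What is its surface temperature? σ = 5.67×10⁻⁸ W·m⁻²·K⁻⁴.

Steady state: internal power = radiated power, P = εσA T⁴.
Radiating area A = 4πr² = 0.05424 m².
T⁴ = P/(εσA) = 51.1/(0.15·5.67×10⁻⁸·0.05424) = 1.108×10¹¹ K⁴.
T = (1.108×10¹¹)^(1/4).

T ≈ 577 K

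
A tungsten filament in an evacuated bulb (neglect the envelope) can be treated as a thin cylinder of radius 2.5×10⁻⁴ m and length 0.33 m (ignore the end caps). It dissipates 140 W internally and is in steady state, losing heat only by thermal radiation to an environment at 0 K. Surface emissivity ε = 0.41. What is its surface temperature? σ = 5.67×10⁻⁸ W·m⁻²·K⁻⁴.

T ≈ 1850 K

Steady state: internal power = radiated power, P = εσA T⁴.
Radiating area A = 2πrL = 5.184×10⁻⁴ m².
T⁴ = P/(εσA) = 140/(0.41·5.67×10⁻⁸·5.184×10⁻⁴) = 1.162×10¹³ K⁴.
T = (1.162×10¹³)^(1/4).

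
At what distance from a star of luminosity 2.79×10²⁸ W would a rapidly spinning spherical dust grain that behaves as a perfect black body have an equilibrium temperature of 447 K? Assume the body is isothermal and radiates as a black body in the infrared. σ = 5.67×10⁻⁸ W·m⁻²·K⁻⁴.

d ≈ 4.95×10¹¹ m

For an isothermal black-emitting sphere, (1−a)S·πr² = σ·4πr²·T⁴ ⇒ S = 4σT⁴/(1−a).
S = 4·5.67×10⁻⁸·(447)⁴/1.00 = 9055 W/m².
Flux falls as S = L/(4πd²), so d = √(L/(4πS)) = √(2.79×10²⁸/(4π·9055)).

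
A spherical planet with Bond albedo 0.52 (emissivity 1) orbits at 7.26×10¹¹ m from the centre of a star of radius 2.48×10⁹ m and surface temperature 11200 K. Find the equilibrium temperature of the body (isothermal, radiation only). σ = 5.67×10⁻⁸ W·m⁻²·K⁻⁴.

T ≈ 385 K

The star's surface emits σT_*⁴; at distance d the flux is S = σT_*⁴(R_*/d)².
S = 5.67×10⁻⁸·(11200)⁴·(2.48×10⁹/7.26×10¹¹)² = 10410 W/m².
For an isothermal sphere T⁴ = (1−a)S/(4σ) = 2.203×10¹⁰ K⁴.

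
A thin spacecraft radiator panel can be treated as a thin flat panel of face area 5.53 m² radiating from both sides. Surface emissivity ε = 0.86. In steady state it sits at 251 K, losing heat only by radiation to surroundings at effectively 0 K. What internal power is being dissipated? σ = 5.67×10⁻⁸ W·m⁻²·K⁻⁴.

P ≈ 2140 W

Steady state: P = εσA T⁴.
A = 2·5.53 = 11.06 m²; T⁴ = (251)⁴ = 3.969×10⁹ K⁴.
P = 0.86 × 5.67×10⁻⁸ × 11.06 × 3.969×10⁹.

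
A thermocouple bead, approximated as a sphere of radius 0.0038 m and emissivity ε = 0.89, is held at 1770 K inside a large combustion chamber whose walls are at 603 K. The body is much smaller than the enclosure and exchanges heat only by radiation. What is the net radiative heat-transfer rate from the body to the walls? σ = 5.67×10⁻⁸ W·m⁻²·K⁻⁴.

P_net ≈ 88.7 W

For a small grey body in a large enclosure: P_net = εσA(T_body⁴ − T_wall⁴).
A = 4πr² = 1.815×10⁻⁴ m²; T_body⁴ − T_wall⁴ = 9.815×10¹² − 1.322×10¹¹ = 9.683×10¹² K⁴.
|P_net| = 0.89·5.67×10⁻⁸·1.815×10⁻⁴·9.683×10¹².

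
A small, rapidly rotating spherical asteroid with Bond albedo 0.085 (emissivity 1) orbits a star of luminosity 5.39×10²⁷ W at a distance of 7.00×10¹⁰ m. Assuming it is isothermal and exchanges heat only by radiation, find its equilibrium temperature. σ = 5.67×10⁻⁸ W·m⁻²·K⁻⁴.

First find the stellar flux at distance d: S = L/(4πd²) = 5.39×10²⁷/(4π·(7.00×10¹⁰)²) = 87540 W/m².
For an isothermal sphere, absorbed (1−a)S·πr² = emitted σ·4πr²·T⁴, so T⁴ = (1−a)S/(4σ).
T⁴ = 0.915·87540/(4·5.67×10⁻⁸) = 3.532×10¹¹ K⁴.

T ≈ 771 K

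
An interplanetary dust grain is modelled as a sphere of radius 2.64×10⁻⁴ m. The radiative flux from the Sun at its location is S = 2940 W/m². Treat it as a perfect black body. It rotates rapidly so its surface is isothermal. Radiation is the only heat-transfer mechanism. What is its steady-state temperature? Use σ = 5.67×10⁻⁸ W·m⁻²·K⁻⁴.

T ≈ 337 K

At equilibrium, absorbed power = emitted power.
Absorbing cross-section = πr² = 2.190×10⁻⁷ m²; emitting surface = 4πr² = 8.758×10⁻⁷ m² (ratio 4).
S·A_cross = εσ·A_surf·T⁴  ⇒  T⁴ = S/(4σ).
T⁴ = 1.00·2940/(4·5.67×10⁻⁸) = 1.296×10¹⁰ K⁴.
T = (1.296×10¹⁰)^(1/4).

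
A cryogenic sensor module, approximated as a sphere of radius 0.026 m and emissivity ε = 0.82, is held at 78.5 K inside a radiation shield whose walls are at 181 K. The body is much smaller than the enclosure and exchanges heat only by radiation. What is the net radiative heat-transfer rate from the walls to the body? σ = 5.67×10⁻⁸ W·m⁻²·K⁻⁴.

P_net ≈ 0.409 W

For a small grey body in a large enclosure: P_net = εσA(T_body⁴ − T_wall⁴).
A = 4πr² = 0.008495 m²; T_body⁴ − T_wall⁴ = 3.797×10⁷ − 1.073×10⁹ = -1.035×10⁹ K⁴.
|P_net| = 0.82·5.67×10⁻⁸·0.008495·1.035×10⁹.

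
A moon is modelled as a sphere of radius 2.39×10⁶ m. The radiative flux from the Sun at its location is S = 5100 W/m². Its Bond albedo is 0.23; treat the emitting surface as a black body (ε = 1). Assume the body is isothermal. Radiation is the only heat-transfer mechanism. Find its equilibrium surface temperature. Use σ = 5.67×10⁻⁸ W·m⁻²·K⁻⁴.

T ≈ 363 K

At equilibrium, absorbed power = emitted power.
Absorbing cross-section = πr² = 1.795×10¹³ m²; emitting surface = 4πr² = 7.178×10¹³ m² (ratio 4).
(1−a)S·A_cross = εσ·A_surf·T⁴  ⇒  T⁴ = (1−a)S/(4σ).
T⁴ = 0.770·5100/(4·5.67×10⁻⁸) = 1.731×10¹⁰ K⁴.
T = (1.731×10¹⁰)^(1/4).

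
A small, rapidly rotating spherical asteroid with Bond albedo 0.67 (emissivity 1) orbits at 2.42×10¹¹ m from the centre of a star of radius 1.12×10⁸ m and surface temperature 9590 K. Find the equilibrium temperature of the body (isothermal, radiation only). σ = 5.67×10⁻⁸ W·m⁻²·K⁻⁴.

T ≈ 111 K

The star's surface emits σT_*⁴; at distance d the flux is S = σT_*⁴(R_*/d)².
S = 5.67×10⁻⁸·(9590)⁴·(1.12×10⁸/2.42×10¹¹)² = 102.7 W/m².
For an isothermal sphere T⁴ = (1−a)S/(4σ) = 1.495×10⁸ K⁴.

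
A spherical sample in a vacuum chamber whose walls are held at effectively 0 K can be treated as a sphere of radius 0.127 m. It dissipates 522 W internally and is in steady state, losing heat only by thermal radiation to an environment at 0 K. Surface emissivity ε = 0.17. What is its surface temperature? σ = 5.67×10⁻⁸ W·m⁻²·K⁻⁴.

Steady state: internal power = radiated power, P = εσA T⁴.
Radiating area A = 4πr² = 0.2027 m².
T⁴ = P/(εσA) = 522/(0.17·5.67×10⁻⁸·0.2027) = 2.672×10¹¹ K⁴.
T = (2.672×10¹¹)^(1/4).

T ≈ 719 K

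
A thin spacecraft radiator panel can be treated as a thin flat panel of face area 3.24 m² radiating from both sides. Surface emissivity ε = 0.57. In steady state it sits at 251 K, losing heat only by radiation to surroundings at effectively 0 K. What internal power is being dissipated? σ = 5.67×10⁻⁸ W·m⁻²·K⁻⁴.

P ≈ 831 W

Steady state: P = εσA T⁴.
A = 2·3.24 = 6.480 m²; T⁴ = (251)⁴ = 3.969×10⁹ K⁴.
P = 0.57 × 5.67×10⁻⁸ × 6.480 × 3.969×10⁹.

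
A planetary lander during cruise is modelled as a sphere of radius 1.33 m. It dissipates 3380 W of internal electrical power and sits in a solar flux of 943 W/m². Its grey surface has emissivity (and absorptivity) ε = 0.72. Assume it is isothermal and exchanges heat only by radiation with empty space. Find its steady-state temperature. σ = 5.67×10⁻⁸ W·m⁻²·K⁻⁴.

T ≈ 298 K

At steady state, absorbed solar power + internal power = radiated power.
Absorbed: α·S·A_cross = 0.72·943·5.557 = 3773 W (cross-section πr²).
Total input = 3773 + 3380 = 7153 W.
Radiated: εσ·A_surf·T⁴ with A_surf = 4πr² = 22.23 m².
T⁴ = 7153/(0.72·5.67×10⁻⁸·22.23) = 7.883×10⁹ K⁴.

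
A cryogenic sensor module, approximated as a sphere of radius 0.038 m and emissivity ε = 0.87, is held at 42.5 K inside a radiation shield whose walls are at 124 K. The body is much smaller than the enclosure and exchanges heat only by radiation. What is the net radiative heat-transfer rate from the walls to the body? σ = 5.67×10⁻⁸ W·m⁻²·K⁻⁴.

For a small grey body in a large enclosure: P_net = εσA(T_body⁴ − T_wall⁴).
A = 4πr² = 0.01815 m²; T_body⁴ − T_wall⁴ = 3.263×10⁶ − 2.364×10⁸ = -2.332×10⁸ K⁴.
|P_net| = 0.87·5.67×10⁻⁸·0.01815·2.332×10⁸.

P_net ≈ 0.209 W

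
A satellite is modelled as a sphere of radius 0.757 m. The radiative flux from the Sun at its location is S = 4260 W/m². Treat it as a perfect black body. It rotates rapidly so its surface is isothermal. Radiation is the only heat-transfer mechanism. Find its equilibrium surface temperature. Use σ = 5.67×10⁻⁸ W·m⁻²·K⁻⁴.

T ≈ 370 K

At equilibrium, absorbed power = emitted power.
Absorbing cross-section = πr² = 1.800 m²; emitting surface = 4πr² = 7.201 m² (ratio 4).
S·A_cross = εσ·A_surf·T⁴  ⇒  T⁴ = S/(4σ).
T⁴ = 1.00·4260/(4·5.67×10⁻⁸) = 1.878×10¹⁰ K⁴.
T = (1.878×10¹⁰)^(1/4).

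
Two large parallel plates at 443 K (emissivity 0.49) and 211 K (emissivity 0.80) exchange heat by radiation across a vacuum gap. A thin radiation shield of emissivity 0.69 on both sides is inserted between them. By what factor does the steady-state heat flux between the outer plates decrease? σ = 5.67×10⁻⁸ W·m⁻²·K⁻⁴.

Without shield: q₀ = σΔ(T⁴)/(1/ε₁+1/ε₂−1) with denominator 2.291.
With shield the two gaps are in series; the resistances add: (1/ε₁+1/ε_s−1)+(1/ε_s+1/ε₂−1) = 2.490+1.699 = 4.189.
Heat-flux ratio q₀/q = 4.189/2.291.

factor ≈ 1.83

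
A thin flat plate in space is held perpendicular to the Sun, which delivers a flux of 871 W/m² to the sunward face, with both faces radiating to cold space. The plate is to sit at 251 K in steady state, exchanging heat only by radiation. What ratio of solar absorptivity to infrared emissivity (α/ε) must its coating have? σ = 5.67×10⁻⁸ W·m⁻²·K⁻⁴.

Balance: αS·A = εσ·2A·T⁴ ⇒ α/ε = 2σT⁴/S.
α/ε = 2·5.67×10⁻⁸·(251)⁴/871 = 2·5.67×10⁻⁸·3.969×10⁹/871.

α/ε ≈ 0.517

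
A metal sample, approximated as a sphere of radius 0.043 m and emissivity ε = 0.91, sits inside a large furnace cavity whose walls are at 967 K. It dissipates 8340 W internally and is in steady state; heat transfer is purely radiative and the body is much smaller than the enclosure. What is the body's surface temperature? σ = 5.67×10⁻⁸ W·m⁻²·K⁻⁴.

T ≈ 1670 K

For a small grey body in a large enclosure, net radiated power = εσA(T⁴ − T_w⁴).
Steady state: P = εσA(T⁴ − T_w⁴) with A = 4πr² = 0.02324 m².
T⁴ = P/(εσA) + T_w⁴ = 8340/(0.91·5.67×10⁻⁸·0.02324) + (967)⁴
    = 6.957×10¹² + 8.744×10¹¹ = 7.831×10¹² K⁴.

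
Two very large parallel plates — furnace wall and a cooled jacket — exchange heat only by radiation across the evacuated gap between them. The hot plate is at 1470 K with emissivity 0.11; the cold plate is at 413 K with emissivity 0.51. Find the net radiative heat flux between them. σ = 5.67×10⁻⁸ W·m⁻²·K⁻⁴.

q ≈ 26200 W/m²

For two infinite grey parallel plates, q = σ(T₁⁴ − T₂⁴)/(1/ε₁ + 1/ε₂ − 1).
T₁⁴ − T₂⁴ = 4.669×10¹² − 2.909×10¹⁰ = 4.640×10¹² K⁴.
1/ε₁ + 1/ε₂ − 1 = 9.091 + 1.961 − 1 = 10.05.
q = 5.67×10⁻⁸ × 4.640×10¹² / 10.05.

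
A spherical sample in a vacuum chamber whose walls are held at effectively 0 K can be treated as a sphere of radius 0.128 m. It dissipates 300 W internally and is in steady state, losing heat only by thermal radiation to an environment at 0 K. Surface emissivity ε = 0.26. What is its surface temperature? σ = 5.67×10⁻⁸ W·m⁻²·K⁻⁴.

T ≈ 561 K

Steady state: internal power = radiated power, P = εσA T⁴.
Radiating area A = 4πr² = 0.2059 m².
T⁴ = P/(εσA) = 300/(0.26·5.67×10⁻⁸·0.2059) = 9.884×10¹⁰ K⁴.
T = (9.884×10¹⁰)^(1/4).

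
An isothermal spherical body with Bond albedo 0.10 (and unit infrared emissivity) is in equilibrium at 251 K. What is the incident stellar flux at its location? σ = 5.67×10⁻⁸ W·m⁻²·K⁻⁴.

(1−a)S·πr² = σ·4πr²·T⁴ ⇒ S = 4σT⁴/(1−a).
S = 4·5.67×10⁻⁸·3.969×10⁹/0.900.

S ≈ 1000 W/m²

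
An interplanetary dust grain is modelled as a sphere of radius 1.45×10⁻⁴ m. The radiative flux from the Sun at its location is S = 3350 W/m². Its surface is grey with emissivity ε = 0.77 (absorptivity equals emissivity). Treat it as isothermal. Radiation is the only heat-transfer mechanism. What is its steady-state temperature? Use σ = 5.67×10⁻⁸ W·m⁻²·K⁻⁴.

At equilibrium, absorbed power = emitted power.
Absorbing cross-section = πr² = 6.605×10⁻⁸ m²; emitting surface = 4πr² = 2.642×10⁻⁷ m² (ratio 4).
εS·A_cross = εσ·A_surf·T⁴  ⇒  T⁴ = S/(4σ)   (ε cancels).
T⁴ = 3350/(4·5.67×10⁻⁸) = 1.477×10¹⁰ K⁴.
T = (1.477×10¹⁰)^(1/4).

T ≈ 349 K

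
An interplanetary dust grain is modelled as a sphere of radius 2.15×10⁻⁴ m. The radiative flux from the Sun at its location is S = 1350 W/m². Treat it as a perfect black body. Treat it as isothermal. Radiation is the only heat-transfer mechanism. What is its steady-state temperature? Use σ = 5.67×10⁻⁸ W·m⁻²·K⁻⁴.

At equilibrium, absorbed power = emitted power.
Absorbing cross-section = πr² = 1.452×10⁻⁷ m²; emitting surface = 4πr² = 5.809×10⁻⁷ m² (ratio 4).
S·A_cross = εσ·A_surf·T⁴  ⇒  T⁴ = S/(4σ).
T⁴ = 1.00·1350/(4·5.67×10⁻⁸) = 5.952×10⁹ K⁴.
T = (5.952×10⁹)^(1/4).

T ≈ 278 K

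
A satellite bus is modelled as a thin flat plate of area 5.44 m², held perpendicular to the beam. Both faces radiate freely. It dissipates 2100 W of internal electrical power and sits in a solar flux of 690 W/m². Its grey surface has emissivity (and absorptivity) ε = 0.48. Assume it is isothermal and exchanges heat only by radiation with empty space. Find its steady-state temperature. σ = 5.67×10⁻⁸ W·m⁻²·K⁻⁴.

At steady state, absorbed solar power + internal power = radiated power.
Absorbed: α·S·A_cross = 0.48·690·5.440 = 1802 W (cross-section A).
Total input = 1802 + 2100 = 3902 W.
Radiated: εσ·A_surf·T⁴ with A_surf = 2A = 10.88 m².
T⁴ = 3902/(0.48·5.67×10⁻⁸·10.88) = 1.318×10¹⁰ K⁴.

T ≈ 339 K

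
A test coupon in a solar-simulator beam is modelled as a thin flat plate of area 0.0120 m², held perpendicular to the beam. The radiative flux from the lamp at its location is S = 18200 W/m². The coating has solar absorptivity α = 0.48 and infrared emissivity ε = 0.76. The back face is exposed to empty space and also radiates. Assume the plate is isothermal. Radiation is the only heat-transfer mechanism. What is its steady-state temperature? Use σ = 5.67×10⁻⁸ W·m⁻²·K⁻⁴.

At equilibrium, absorbed power = emitted power.
Absorbing cross-section = A = 0.01200 m²; emitting surface = 2A = 0.02400 m² (ratio 2).
αS·A_cross = εσ·A_surf·T⁴  ⇒  T⁴ = αS/(ε·2σ).
T⁴ = 0.480·18200/(0.76·2·5.67×10⁻⁸) = 1.014×10¹¹ K⁴.
T = (1.014×10¹¹)^(1/4).

T ≈ 564 K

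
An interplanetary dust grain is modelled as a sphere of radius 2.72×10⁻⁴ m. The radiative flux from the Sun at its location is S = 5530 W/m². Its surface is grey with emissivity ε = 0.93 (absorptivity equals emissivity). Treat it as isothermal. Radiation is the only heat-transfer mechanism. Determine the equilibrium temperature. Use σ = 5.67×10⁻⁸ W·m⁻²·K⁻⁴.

At equilibrium, absorbed power = emitted power.
Absorbing cross-section = πr² = 2.324×10⁻⁷ m²; emitting surface = 4πr² = 9.297×10⁻⁷ m² (ratio 4).
εS·A_cross = εσ·A_surf·T⁴  ⇒  T⁴ = S/(4σ)   (ε cancels).
T⁴ = 5530/(4·5.67×10⁻⁸) = 2.438×10¹⁰ K⁴.
T = (2.438×10¹⁰)^(1/4).

T ≈ 395 K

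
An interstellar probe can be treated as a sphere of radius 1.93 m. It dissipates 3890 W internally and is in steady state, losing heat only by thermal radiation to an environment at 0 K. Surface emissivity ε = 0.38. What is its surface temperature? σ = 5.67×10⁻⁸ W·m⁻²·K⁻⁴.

Steady state: internal power = radiated power, P = εσA T⁴.
Radiating area A = 4πr² = 46.81 m².
T⁴ = P/(εσA) = 3890/(0.38·5.67×10⁻⁸·46.81) = 3.857×10⁹ K⁴.
T = (3.857×10⁹)^(1/4).

T ≈ 249 K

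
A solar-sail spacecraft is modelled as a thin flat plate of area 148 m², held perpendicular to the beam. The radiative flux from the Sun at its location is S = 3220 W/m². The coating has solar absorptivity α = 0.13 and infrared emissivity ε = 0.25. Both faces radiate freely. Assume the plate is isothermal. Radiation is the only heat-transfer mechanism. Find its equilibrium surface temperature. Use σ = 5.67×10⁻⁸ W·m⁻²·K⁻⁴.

At equilibrium, absorbed power = emitted power.
Absorbing cross-section = A = 148.0 m²; emitting surface = 2A = 296.0 m² (ratio 2).
αS·A_cross = εσ·A_surf·T⁴  ⇒  T⁴ = αS/(ε·2σ).
T⁴ = 0.130·3220/(0.25·2·5.67×10⁻⁸) = 1.477×10¹⁰ K⁴.
T = (1.477×10¹⁰)^(1/4).

T ≈ 349 K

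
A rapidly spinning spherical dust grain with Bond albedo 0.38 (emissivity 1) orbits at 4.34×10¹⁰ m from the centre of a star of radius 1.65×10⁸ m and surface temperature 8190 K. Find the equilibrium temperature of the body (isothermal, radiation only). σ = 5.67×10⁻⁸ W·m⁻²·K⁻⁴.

T ≈ 317 K

The star's surface emits σT_*⁴; at distance d the flux is S = σT_*⁴(R_*/d)².
S = 5.67×10⁻⁸·(8190)⁴·(1.65×10⁸/4.34×10¹⁰)² = 3687 W/m².
For an isothermal sphere T⁴ = (1−a)S/(4σ) = 1.008×10¹⁰ K⁴.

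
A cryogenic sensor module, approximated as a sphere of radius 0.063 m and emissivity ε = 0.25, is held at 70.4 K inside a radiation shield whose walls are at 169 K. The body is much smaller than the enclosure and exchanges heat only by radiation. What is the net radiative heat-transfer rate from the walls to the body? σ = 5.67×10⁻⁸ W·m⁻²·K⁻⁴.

P_net ≈ 0.559 W

For a small grey body in a large enclosure: P_net = εσA(T_body⁴ − T_wall⁴).
A = 4πr² = 0.04988 m²; T_body⁴ − T_wall⁴ = 2.456×10⁷ − 8.157×10⁸ = -7.912×10⁸ K⁴.
|P_net| = 0.25·5.67×10⁻⁸·0.04988·7.912×10⁸.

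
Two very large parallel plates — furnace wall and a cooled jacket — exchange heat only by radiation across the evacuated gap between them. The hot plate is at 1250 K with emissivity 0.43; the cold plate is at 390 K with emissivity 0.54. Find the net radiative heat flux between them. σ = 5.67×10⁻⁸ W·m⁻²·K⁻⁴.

For two infinite grey parallel plates, q = σ(T₁⁴ − T₂⁴)/(1/ε₁ + 1/ε₂ − 1).
T₁⁴ − T₂⁴ = 2.441×10¹² − 2.313×10¹⁰ = 2.418×10¹² K⁴.
1/ε₁ + 1/ε₂ − 1 = 2.326 + 1.852 − 1 = 3.177.
q = 5.67×10⁻⁸ × 2.418×10¹² / 3.177.

q ≈ 43200 W/m²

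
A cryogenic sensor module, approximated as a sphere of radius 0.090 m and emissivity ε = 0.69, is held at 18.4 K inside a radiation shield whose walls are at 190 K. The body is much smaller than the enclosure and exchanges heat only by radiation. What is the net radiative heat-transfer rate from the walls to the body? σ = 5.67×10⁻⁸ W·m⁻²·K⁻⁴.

For a small grey body in a large enclosure: P_net = εσA(T_body⁴ − T_wall⁴).
A = 4πr² = 0.1018 m²; T_body⁴ − T_wall⁴ = 1.146×10⁵ − 1.303×10⁹ = -1.303×10⁹ K⁴.
|P_net| = 0.69·5.67×10⁻⁸·0.1018·1.303×10⁹.

P_net ≈ 5.19 W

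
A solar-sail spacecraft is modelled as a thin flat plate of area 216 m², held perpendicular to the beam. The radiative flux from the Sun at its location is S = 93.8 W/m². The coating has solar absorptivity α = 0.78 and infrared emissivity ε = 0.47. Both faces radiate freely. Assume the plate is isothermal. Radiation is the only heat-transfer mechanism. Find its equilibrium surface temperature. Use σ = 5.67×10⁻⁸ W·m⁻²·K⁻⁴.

T ≈ 192 K

At equilibrium, absorbed power = emitted power.
Absorbing cross-section = A = 216.0 m²; emitting surface = 2A = 432.0 m² (ratio 2).
αS·A_cross = εσ·A_surf·T⁴  ⇒  T⁴ = αS/(ε·2σ).
T⁴ = 0.780·93.8/(0.47·2·5.67×10⁻⁸) = 1.373×10⁹ K⁴.
T = (1.373×10⁹)^(1/4).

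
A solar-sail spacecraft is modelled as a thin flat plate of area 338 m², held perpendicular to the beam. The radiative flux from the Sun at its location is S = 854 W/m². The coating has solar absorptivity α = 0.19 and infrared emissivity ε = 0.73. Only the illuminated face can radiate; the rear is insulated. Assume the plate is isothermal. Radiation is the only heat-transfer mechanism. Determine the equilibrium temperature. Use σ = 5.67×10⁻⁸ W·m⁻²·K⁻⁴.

T ≈ 250 K

At equilibrium, absorbed power = emitted power.
Absorbing cross-section = A = 338.0 m²; emitting surface = A = 338.0 m² (ratio 1).
αS·A_cross = εσ·A_surf·T⁴  ⇒  T⁴ = αS/(ε·1σ).
T⁴ = 0.190·854/(0.73·1·5.67×10⁻⁸) = 3.920×10⁹ K⁴.
T = (3.920×10⁹)^(1/4).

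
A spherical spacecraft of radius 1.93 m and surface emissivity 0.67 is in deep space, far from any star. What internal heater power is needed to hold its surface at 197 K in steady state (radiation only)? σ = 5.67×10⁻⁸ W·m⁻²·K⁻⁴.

P ≈ 2680 W

P = εσ·4πr²·T⁴.
4πr² = 46.81 m²; T⁴ = 1.506×10⁹ K⁴.
P = 0.67·5.67×10⁻⁸·46.81·1.506×10⁹.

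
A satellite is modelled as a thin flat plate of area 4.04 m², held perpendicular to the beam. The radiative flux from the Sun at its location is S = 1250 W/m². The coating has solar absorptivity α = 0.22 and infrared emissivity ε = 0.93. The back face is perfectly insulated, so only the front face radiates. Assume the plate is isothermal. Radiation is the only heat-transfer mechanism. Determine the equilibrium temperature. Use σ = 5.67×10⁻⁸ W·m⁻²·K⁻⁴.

At equilibrium, absorbed power = emitted power.
Absorbing cross-section = A = 4.040 m²; emitting surface = A = 4.040 m² (ratio 1).
αS·A_cross = εσ·A_surf·T⁴  ⇒  T⁴ = αS/(ε·1σ).
T⁴ = 0.220·1250/(0.93·1·5.67×10⁻⁸) = 5.215×10⁹ K⁴.
T = (5.215×10⁹)^(1/4).

T ≈ 269 K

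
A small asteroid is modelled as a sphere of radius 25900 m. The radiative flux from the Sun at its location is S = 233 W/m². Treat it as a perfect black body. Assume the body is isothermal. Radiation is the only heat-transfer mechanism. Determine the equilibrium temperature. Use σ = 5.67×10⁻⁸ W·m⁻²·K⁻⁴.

T ≈ 179 K

At equilibrium, absorbed power = emitted power.
Absorbing cross-section = πr² = 2.107×10⁹ m²; emitting surface = 4πr² = 8.430×10⁹ m² (ratio 4).
S·A_cross = εσ·A_surf·T⁴  ⇒  T⁴ = S/(4σ).
T⁴ = 1.00·233/(4·5.67×10⁻⁸) = 1.027×10⁹ K⁴.
T = (1.027×10⁹)^(1/4).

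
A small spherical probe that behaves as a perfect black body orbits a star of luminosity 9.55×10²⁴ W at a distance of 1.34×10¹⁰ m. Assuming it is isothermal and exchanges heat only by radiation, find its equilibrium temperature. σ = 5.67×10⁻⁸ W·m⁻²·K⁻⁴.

T ≈ 370 K

First find the stellar flux at distance d: S = L/(4πd²) = 9.55×10²⁴/(4π·(1.34×10¹⁰)²) = 4232 W/m².
For an isothermal sphere, absorbed (1−a)S·πr² = emitted σ·4πr²·T⁴, so T⁴ = (1−a)S/(4σ).
T⁴ = 1.00·4232/(4·5.67×10⁻⁸) = 1.866×10¹⁰ K⁴.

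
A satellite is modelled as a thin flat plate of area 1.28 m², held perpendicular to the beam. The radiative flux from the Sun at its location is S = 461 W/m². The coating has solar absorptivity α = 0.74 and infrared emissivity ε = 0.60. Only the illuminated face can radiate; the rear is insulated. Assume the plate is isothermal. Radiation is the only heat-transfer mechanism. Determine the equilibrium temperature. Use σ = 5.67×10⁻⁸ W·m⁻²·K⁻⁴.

At equilibrium, absorbed power = emitted power.
Absorbing cross-section = A = 1.280 m²; emitting surface = A = 1.280 m² (ratio 1).
αS·A_cross = εσ·A_surf·T⁴  ⇒  T⁴ = αS/(ε·1σ).
T⁴ = 0.740·461/(0.60·1·5.67×10⁻⁸) = 1.003×10¹⁰ K⁴.
T = (1.003×10¹⁰)^(1/4).

T ≈ 316 K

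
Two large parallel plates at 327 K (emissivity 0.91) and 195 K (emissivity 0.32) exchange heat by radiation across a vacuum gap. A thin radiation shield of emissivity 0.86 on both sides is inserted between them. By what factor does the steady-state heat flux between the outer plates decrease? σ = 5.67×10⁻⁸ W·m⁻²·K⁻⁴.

Without shield: q₀ = σΔ(T⁴)/(1/ε₁+1/ε₂−1) with denominator 3.224.
With shield the two gaps are in series; the resistances add: (1/ε₁+1/ε_s−1)+(1/ε_s+1/ε₂−1) = 1.262+3.288 = 4.549.
Heat-flux ratio q₀/q = 4.549/3.224.

factor ≈ 1.41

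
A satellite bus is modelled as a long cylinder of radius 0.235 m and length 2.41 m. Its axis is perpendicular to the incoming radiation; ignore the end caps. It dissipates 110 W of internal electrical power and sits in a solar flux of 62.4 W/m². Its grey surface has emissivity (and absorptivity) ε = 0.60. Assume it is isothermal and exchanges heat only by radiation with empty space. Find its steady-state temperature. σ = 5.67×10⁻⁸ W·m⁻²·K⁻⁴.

T ≈ 188 K

At steady state, absorbed solar power + internal power = radiated power.
Absorbed: α·S·A_cross = 0.60·62.4·1.133 = 42.41 W (cross-section 2rL).
Total input = 42.41 + 110 = 152.4 W.
Radiated: εσ·A_surf·T⁴ with A_surf = 2πrL = 3.558 m².
T⁴ = 152.4/(0.60·5.67×10⁻⁸·3.558) = 1.259×10⁹ K⁴.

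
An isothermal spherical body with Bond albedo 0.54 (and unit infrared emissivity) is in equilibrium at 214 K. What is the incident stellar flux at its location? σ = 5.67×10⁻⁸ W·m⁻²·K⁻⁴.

S ≈ 1030 W/m²

(1−a)S·πr² = σ·4πr²·T⁴ ⇒ S = 4σT⁴/(1−a).
S = 4·5.67×10⁻⁸·2.097×10⁹/0.460.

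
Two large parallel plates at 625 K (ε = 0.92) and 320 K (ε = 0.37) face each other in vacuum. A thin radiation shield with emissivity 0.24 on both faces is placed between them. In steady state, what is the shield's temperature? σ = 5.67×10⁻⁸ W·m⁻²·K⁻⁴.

T_s ≈ 552 K

In steady state the net flux on the hot side equals that on the cold side.
σ(T₁⁴−T_s⁴)/D₁ = σ(T_s⁴−T₂⁴)/D₂, with D₁ = 1/ε₁+1/ε_s−1 = 4.254, D₂ = 1/ε_s+1/ε₂−1 = 5.869.
Solve for T_s⁴: T_s⁴ = (D₂·T₁⁴ + D₁·T₂⁴)/(D₁+D₂) = 9.288×10¹⁰ K⁴.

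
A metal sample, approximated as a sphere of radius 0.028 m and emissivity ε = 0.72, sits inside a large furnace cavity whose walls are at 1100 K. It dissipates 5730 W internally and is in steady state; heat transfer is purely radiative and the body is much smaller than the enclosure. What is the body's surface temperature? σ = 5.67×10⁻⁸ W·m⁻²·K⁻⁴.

T ≈ 1990 K

For a small grey body in a large enclosure, net radiated power = εσA(T⁴ − T_w⁴).
Steady state: P = εσA(T⁴ − T_w⁴) with A = 4πr² = 0.009852 m².
T⁴ = P/(εσA) + T_w⁴ = 5730/(0.72·5.67×10⁻⁸·0.009852) + (1100)⁴
    = 1.425×10¹³ + 1.464×10¹² = 1.571×10¹³ K⁴.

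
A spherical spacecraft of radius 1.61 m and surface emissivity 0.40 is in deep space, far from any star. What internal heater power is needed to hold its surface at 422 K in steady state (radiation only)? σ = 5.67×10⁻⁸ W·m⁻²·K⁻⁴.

P ≈ 23400 W

P = εσ·4πr²·T⁴.
4πr² = 32.57 m²; T⁴ = 3.171×10¹⁰ K⁴.
P = 0.40·5.67×10⁻⁸·32.57·3.171×10¹⁰.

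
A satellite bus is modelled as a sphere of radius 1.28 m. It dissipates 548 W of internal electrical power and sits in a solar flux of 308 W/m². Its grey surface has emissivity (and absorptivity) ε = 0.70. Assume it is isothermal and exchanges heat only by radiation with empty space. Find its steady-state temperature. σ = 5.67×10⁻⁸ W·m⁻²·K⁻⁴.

T ≈ 212 K

At steady state, absorbed solar power + internal power = radiated power.
Absorbed: α·S·A_cross = 0.70·308·5.147 = 1110 W (cross-section πr²).
Total input = 1110 + 548 = 1658 W.
Radiated: εσ·A_surf·T⁴ with A_surf = 4πr² = 20.59 m².
T⁴ = 1658/(0.70·5.67×10⁻⁸·20.59) = 2.029×10⁹ K⁴.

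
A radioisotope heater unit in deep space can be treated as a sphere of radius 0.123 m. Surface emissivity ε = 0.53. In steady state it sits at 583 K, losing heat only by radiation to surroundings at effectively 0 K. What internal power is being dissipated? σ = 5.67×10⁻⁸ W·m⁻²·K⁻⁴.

P ≈ 660 W

Steady state: P = εσA T⁴.
A = 4πr² = 0.1901 m²; T⁴ = (583)⁴ = 1.155×10¹¹ K⁴.
P = 0.53 × 5.67×10⁻⁸ × 0.1901 × 1.155×10¹¹.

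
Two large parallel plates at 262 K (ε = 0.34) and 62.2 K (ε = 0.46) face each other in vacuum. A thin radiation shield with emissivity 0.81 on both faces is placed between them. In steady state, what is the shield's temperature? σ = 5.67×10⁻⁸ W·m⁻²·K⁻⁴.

In steady state the net flux on the hot side equals that on the cold side.
σ(T₁⁴−T_s⁴)/D₁ = σ(T_s⁴−T₂⁴)/D₂, with D₁ = 1/ε₁+1/ε_s−1 = 3.176, D₂ = 1/ε_s+1/ε₂−1 = 2.408.
Solve for T_s⁴: T_s⁴ = (D₂·T₁⁴ + D₁·T₂⁴)/(D₁+D₂) = 2.041×10⁹ K⁴.

T_s ≈ 213 K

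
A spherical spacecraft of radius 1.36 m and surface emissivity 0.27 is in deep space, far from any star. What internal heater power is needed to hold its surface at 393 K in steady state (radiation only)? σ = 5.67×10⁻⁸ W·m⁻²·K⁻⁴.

P = εσ·4πr²·T⁴.
4πr² = 23.24 m²; T⁴ = 2.385×10¹⁰ K⁴.
P = 0.27·5.67×10⁻⁸·23.24·2.385×10¹⁰.

P ≈ 8490 W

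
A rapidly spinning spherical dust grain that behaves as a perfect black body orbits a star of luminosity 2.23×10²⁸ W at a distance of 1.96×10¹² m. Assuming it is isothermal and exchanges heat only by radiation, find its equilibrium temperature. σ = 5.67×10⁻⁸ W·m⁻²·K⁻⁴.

T ≈ 212 K

First find the stellar flux at distance d: S = L/(4πd²) = 2.23×10²⁸/(4π·(1.96×10¹²)²) = 461.9 W/m².
For an isothermal sphere, absorbed (1−a)S·πr² = emitted σ·4πr²·T⁴, so T⁴ = (1−a)S/(4σ).
T⁴ = 1.00·461.9/(4·5.67×10⁻⁸) = 2.037×10⁹ K⁴.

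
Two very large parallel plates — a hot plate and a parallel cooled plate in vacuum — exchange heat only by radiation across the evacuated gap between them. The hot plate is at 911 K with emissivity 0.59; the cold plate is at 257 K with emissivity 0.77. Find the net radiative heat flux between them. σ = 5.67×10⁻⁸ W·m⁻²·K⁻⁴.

q ≈ 19500 W/m²

For two infinite grey parallel plates, q = σ(T₁⁴ − T₂⁴)/(1/ε₁ + 1/ε₂ − 1).
T₁⁴ − T₂⁴ = 6.888×10¹¹ − 4.362×10⁹ = 6.844×10¹¹ K⁴.
1/ε₁ + 1/ε₂ − 1 = 1.695 + 1.299 − 1 = 1.994.
q = 5.67×10⁻⁸ × 6.844×10¹¹ / 1.994.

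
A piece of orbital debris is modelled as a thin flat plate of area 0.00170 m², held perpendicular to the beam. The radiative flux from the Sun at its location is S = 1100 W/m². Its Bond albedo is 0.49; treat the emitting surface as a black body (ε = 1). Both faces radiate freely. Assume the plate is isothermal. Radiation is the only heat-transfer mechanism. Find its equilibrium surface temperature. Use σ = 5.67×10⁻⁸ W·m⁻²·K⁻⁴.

At equilibrium, absorbed power = emitted power.
Absorbing cross-section = A = 0.001700 m²; emitting surface = 2A = 0.003400 m² (ratio 2).
(1−a)S·A_cross = εσ·A_surf·T⁴  ⇒  T⁴ = (1−a)S/(2σ).
T⁴ = 0.510·1100/(2·5.67×10⁻⁸) = 4.947×10⁹ K⁴.
T = (4.947×10⁹)^(1/4).

T ≈ 265 K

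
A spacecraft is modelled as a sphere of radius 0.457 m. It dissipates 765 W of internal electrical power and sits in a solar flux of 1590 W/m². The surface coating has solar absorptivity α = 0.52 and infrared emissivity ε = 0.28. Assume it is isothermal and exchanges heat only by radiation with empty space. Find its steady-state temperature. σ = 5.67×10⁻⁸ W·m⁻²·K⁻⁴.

At steady state, absorbed solar power + internal power = radiated power.
Absorbed: α·S·A_cross = 0.52·1590·0.6561 = 542.5 W (cross-section πr²).
Total input = 542.5 + 765 = 1307 W.
Radiated: εσ·A_surf·T⁴ with A_surf = 4πr² = 2.624 m².
T⁴ = 1307/(0.28·5.67×10⁻⁸·2.624) = 3.138×10¹⁰ K⁴.

T ≈ 421 K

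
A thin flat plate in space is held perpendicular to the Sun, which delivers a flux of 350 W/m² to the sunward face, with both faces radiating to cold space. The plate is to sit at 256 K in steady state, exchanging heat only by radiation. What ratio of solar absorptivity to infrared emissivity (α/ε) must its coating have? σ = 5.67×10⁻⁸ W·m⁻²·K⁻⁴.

α/ε ≈ 1.39

Balance: αS·A = εσ·2A·T⁴ ⇒ α/ε = 2σT⁴/S.
α/ε = 2·5.67×10⁻⁸·(256)⁴/350 = 2·5.67×10⁻⁸·4.295×10⁹/350.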